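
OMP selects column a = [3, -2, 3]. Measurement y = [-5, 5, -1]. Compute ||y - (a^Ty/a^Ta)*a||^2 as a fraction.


a^T a = 22.
a^T y = -28.
coeff = -28/22 = -14/11.
||r||^2 = 169/11.

169/11


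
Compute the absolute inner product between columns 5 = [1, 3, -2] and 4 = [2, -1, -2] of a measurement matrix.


Inner product: 1*2 + 3*-1 + -2*-2
Products: [2, -3, 4]
Sum = 3.
|dot| = 3.

3


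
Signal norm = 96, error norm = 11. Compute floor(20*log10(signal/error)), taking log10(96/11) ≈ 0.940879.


||x||/||e|| = 96/11.
log10(96/11) ≈ 0.940879.
20*log10(||x||/||e||) ≈ 20*0.940879 = 18.81758.
floor(18.81758) = 18.

18


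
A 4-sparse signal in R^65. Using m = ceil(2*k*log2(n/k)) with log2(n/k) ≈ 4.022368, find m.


log2(n/k) = log2(65/4) ≈ 4.022368.
2*k*log2(n/k) ≈ 2*4*4.022368 = 32.178944.
m = ceil(32.178944) = 33.

33


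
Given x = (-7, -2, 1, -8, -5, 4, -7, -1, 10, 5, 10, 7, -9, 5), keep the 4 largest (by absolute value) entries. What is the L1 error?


Sorted |x_i| descending: [10, 10, 9, 8, 7, 7, 7, 5, 5, 5, 4, 2, 1, 1]
Keep top 4: [10, 10, 9, 8]
Tail entries: [7, 7, 7, 5, 5, 5, 4, 2, 1, 1]
L1 error = sum of tail = 44.

44


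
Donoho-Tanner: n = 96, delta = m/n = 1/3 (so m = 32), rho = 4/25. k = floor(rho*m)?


m = 1/3*96 = 32.
rho = 4/25.
rho*m = 4/25*32 = 5.12.
k = floor(5.12) = 5.

5


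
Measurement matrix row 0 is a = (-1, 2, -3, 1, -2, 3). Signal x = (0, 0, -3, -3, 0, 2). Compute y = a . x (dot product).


Non-zero terms: ['-3*-3', '1*-3', '3*2']
Products: [9, -3, 6]
y = sum = 12.

12


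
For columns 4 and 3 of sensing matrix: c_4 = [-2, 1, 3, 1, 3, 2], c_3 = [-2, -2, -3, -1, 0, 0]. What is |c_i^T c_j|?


Inner product: -2*-2 + 1*-2 + 3*-3 + 1*-1 + 3*0 + 2*0
Products: [4, -2, -9, -1, 0, 0]
Sum = -8.
|dot| = 8.

8


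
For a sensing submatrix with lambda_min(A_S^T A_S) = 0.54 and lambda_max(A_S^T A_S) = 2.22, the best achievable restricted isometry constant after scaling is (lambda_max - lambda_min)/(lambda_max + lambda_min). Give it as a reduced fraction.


lambda_max - lambda_min = 2.22 - 0.54 = 1.68.
lambda_max + lambda_min = 2.22 + 0.54 = 2.76.
delta = 1.68/2.76 = 168/276 = 14/23.

14/23


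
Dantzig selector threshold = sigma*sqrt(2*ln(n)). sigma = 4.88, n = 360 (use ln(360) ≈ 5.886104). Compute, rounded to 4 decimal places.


ln(360) ≈ 5.886104.
2*ln(n) ≈ 11.772208.
sqrt(2*ln(n)) ≈ sqrt(11.772208) ≈ 3.431065.
threshold ≈ 4.88*3.431065 = 16.7435972 ≈ 16.7436.

16.7436


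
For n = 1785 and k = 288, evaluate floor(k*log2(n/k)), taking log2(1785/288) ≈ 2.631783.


log2(n/k) = log2(1785/288) ≈ 2.631783.
k*log2(n/k) ≈ 288*2.631783 = 757.953504.
floor(757.953504) = 757.

757


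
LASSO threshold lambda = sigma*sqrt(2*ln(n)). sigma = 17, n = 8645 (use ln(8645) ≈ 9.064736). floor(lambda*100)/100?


ln(8645) ≈ 9.064736.
2*ln(n) ≈ 18.129472.
sqrt(2*ln(n)) ≈ sqrt(18.129472) ≈ 4.257872.
lambda ≈ 17*4.257872 = 72.383824.
floor(lambda*100)/100 = 72.38.

72.38


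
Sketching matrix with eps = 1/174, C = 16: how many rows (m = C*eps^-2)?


1/eps = 174.
(1/eps)^2 = 30276.
m = 16*30276 = 484416.

484416


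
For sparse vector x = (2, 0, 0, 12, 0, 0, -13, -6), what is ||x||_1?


Non-zero entries: [(0, 2), (3, 12), (6, -13), (7, -6)]
Absolute values: [2, 12, 13, 6]
||x||_1 = sum = 33.

33


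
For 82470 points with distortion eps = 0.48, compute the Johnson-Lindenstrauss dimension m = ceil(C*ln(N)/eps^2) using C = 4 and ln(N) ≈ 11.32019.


ln(82470) ≈ 11.32019.
eps^2 = 0.48^2 = 0.2304.
C*ln(N)/eps^2 ≈ 4*11.32019/0.2304 ≈ 196.5311.
m = ceil(196.5311) = 197.

197


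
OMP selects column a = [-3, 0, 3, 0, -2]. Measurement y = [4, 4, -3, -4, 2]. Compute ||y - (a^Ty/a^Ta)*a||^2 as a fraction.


a^T a = 22.
a^T y = -25.
coeff = -25/22 = -25/22.
||r||^2 = 717/22.

717/22


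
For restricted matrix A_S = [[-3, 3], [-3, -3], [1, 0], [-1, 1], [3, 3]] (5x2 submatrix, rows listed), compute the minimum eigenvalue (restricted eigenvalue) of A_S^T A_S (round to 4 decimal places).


A_S^T A_S = [[29, 8], [8, 28]].
trace = 57.
det = 748.
disc = trace^2 - 4*det = 3249 - 4*748 = 257.
sqrt(257) ≈ 16.031220.
lam_min = (57 - sqrt(257))/2 ≈ (57 - 16.031220)/2 = 20.48439 ≈ 20.4844.

20.4844


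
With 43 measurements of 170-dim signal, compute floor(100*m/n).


100*m/n = 100*43/170 ≈ 25.2941.
floor = 25.

25


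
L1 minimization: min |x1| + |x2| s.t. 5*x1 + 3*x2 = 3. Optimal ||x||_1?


Axis intercepts:
  x1 = 3/5, x2 = 0: L1 = 3/5
  x1 = 0, x2 = 1: L1 = 1
x* = (3/5, 0)
||x*||_1 = 3/5.

3/5


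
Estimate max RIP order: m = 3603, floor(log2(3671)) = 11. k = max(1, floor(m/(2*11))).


floor(log2(3671)) = 11.
2*11 = 22.
m/(2*floor(log2(n))) = 3603/22 ≈ 163.7727.
floor = 163.
k = max(1, 163) = 163.

163


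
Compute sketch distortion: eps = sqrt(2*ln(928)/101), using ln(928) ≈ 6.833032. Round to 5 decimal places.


ln(928) ≈ 6.833032.
2*ln(N)/m ≈ 2*6.833032/101 ≈ 0.13530756.
eps = sqrt(0.13530756) ≈ 0.3678418 ≈ 0.36784.

0.36784


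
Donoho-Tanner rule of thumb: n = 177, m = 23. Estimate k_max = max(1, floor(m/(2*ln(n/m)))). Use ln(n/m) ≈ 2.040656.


n/m = 177/23.
ln(n/m) ≈ 2.040656.
2*ln(n/m) ≈ 4.081312.
m/(2*ln(n/m)) ≈ 23/4.081312 ≈ 5.6354.
floor = 5.
k_max = max(1, 5) = 5.

5


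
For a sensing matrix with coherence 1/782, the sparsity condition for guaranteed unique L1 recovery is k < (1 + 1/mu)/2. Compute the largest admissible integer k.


1/mu = 782.
1 + 1/mu = 783.
(1 + 1/mu)/2 = 391.5 is not an integer, so k_max = floor(391.5) = 391.

391


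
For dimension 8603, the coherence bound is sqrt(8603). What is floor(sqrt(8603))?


92^2 = 8464 <= 8603 < 8649 = 93^2, so 92 <= sqrt(8603) < 93.
floor(sqrt(8603)) = 92.

92


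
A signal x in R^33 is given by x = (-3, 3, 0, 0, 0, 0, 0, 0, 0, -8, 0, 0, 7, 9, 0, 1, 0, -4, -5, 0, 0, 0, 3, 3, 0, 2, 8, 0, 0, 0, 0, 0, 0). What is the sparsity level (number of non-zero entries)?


Non-zero positions: [0, 1, 9, 12, 13, 15, 17, 18, 22, 23, 25, 26].
Sparsity = 12.

12


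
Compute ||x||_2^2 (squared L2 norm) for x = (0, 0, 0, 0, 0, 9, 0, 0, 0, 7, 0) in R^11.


Non-zero entries: [(5, 9), (9, 7)]
Squares: [81, 49]
||x||_2^2 = sum = 130.

130


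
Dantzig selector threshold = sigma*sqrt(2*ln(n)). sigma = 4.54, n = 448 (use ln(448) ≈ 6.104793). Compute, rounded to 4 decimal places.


ln(448) ≈ 6.104793.
2*ln(n) ≈ 12.209586.
sqrt(2*ln(n)) ≈ sqrt(12.209586) ≈ 3.494222.
threshold ≈ 4.54*3.494222 = 15.86376788 ≈ 15.8638.

15.8638


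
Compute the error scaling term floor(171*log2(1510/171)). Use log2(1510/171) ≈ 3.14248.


log2(n/k) = log2(1510/171) ≈ 3.14248.
k*log2(n/k) ≈ 171*3.14248 = 537.36408.
floor(537.36408) = 537.

537


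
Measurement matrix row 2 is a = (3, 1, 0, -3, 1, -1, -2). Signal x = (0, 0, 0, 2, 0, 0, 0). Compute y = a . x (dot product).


Non-zero terms: ['-3*2']
Products: [-6]
y = sum = -6.

-6


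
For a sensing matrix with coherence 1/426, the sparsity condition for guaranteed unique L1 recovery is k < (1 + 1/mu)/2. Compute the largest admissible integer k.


1/mu = 426.
1 + 1/mu = 427.
(1 + 1/mu)/2 = 213.5 is not an integer, so k_max = floor(213.5) = 213.

213


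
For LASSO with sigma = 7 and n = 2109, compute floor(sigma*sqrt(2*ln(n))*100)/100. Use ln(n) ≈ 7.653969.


ln(2109) ≈ 7.653969.
2*ln(n) ≈ 15.307938.
sqrt(2*ln(n)) ≈ sqrt(15.307938) ≈ 3.912536.
lambda ≈ 7*3.912536 = 27.387752.
floor(lambda*100)/100 = 27.38.

27.38


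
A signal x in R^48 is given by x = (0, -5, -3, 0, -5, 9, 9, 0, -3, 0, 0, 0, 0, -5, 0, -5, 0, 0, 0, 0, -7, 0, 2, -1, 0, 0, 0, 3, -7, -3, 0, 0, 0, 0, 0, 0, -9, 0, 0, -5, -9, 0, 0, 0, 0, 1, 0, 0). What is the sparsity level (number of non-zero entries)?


Non-zero positions: [1, 2, 4, 5, 6, 8, 13, 15, 20, 22, 23, 27, 28, 29, 36, 39, 40, 45].
Sparsity = 18.

18


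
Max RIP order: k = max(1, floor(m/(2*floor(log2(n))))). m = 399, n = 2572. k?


floor(log2(2572)) = 11.
2*11 = 22.
m/(2*floor(log2(n))) = 399/22 ≈ 18.1364.
floor = 18.
k = max(1, 18) = 18.

18


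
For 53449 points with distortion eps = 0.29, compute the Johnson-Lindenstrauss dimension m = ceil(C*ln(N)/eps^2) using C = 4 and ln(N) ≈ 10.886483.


ln(53449) ≈ 10.886483.
eps^2 = 0.29^2 = 0.0841.
C*ln(N)/eps^2 ≈ 4*10.886483/0.0841 ≈ 517.7875.
m = ceil(517.7875) = 518.

518


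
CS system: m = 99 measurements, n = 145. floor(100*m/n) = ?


100*m/n = 100*99/145 ≈ 68.2759.
floor = 68.

68


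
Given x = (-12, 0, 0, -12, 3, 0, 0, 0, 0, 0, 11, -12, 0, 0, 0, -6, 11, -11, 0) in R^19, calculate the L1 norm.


Non-zero entries: [(0, -12), (3, -12), (4, 3), (10, 11), (11, -12), (15, -6), (16, 11), (17, -11)]
Absolute values: [12, 12, 3, 11, 12, 6, 11, 11]
||x||_1 = sum = 78.

78


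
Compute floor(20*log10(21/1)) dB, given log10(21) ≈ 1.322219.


||x||/||e|| = 21/1 = 21.
log10(21) ≈ 1.322219.
20*log10(||x||/||e||) ≈ 20*1.322219 = 26.44438.
floor(26.44438) = 26.

26


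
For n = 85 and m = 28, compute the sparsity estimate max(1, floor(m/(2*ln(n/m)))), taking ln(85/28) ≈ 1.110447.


n/m = 85/28.
ln(n/m) ≈ 1.110447.
2*ln(n/m) ≈ 2.220894.
m/(2*ln(n/m)) ≈ 28/2.220894 ≈ 12.6075.
floor = 12.
k_max = max(1, 12) = 12.

12


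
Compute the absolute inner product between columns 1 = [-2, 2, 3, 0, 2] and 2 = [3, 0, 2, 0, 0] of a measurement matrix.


Inner product: -2*3 + 2*0 + 3*2 + 0*0 + 2*0
Products: [-6, 0, 6, 0, 0]
Sum = 0.
|dot| = 0.

0


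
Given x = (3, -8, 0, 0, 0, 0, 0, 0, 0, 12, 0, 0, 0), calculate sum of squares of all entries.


Non-zero entries: [(0, 3), (1, -8), (9, 12)]
Squares: [9, 64, 144]
||x||_2^2 = sum = 217.

217


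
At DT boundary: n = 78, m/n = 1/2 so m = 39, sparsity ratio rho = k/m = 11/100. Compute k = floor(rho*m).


m = 1/2*78 = 39.
rho = 11/100.
rho*m = 11/100*39 = 4.29.
k = floor(4.29) = 4.

4


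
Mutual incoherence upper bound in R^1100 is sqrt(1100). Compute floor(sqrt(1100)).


33^2 = 1089 <= 1100 < 1156 = 34^2, so 33 <= sqrt(1100) < 34.
floor(sqrt(1100)) = 33.

33


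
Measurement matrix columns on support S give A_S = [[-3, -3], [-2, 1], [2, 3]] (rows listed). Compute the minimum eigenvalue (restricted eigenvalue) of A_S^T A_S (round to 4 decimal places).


A_S^T A_S = [[17, 13], [13, 19]].
trace = 36.
det = 154.
disc = trace^2 - 4*det = 1296 - 4*154 = 680.
sqrt(680) ≈ 26.076810.
lam_min = (36 - sqrt(680))/2 ≈ (36 - 26.076810)/2 = 4.961595 ≈ 4.9616.

4.9616


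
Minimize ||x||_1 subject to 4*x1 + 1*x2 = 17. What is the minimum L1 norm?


Axis intercepts:
  x1 = 17/4, x2 = 0: L1 = 17/4
  x1 = 0, x2 = 17: L1 = 17
x* = (17/4, 0)
||x*||_1 = 17/4.

17/4


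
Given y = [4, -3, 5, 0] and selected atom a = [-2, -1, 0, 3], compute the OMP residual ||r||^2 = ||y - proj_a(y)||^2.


a^T a = 14.
a^T y = -5.
coeff = -5/14 = -5/14.
||r||^2 = 675/14.

675/14


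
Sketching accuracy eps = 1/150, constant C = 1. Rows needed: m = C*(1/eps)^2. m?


1/eps = 150.
(1/eps)^2 = 22500.
m = 1*22500 = 22500.

22500


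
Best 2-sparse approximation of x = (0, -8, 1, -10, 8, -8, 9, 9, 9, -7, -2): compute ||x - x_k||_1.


Sorted |x_i| descending: [10, 9, 9, 9, 8, 8, 8, 7, 2, 1, 0]
Keep top 2: [10, 9]
Tail entries: [9, 9, 8, 8, 8, 7, 2, 1, 0]
L1 error = sum of tail = 52.

52


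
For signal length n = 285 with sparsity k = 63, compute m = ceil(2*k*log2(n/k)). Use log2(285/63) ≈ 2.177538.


log2(n/k) = log2(285/63) ≈ 2.177538.
2*k*log2(n/k) ≈ 2*63*2.177538 = 274.369788.
m = ceil(274.369788) = 275.

275


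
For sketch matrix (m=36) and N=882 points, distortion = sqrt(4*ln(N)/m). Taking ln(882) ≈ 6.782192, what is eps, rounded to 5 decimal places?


ln(882) ≈ 6.782192.
4*ln(N)/m ≈ 4*6.782192/36 ≈ 0.75357689.
eps = sqrt(0.75357689) ≈ 0.8680881 ≈ 0.86809.

0.86809


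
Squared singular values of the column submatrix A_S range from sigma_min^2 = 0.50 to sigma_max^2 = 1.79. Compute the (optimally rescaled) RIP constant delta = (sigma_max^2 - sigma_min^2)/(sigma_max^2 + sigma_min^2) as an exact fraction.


lambda_max - lambda_min = 1.79 - 0.50 = 1.29.
lambda_max + lambda_min = 1.79 + 0.50 = 2.29.
delta = 1.29/2.29 = 129/229.

129/229


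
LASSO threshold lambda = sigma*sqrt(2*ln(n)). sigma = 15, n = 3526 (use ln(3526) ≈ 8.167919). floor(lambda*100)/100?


ln(3526) ≈ 8.167919.
2*ln(n) ≈ 16.335838.
sqrt(2*ln(n)) ≈ sqrt(16.335838) ≈ 4.041762.
lambda ≈ 15*4.041762 = 60.62643.
floor(lambda*100)/100 = 60.62.

60.62


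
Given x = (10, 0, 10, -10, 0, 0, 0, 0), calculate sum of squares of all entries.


Non-zero entries: [(0, 10), (2, 10), (3, -10)]
Squares: [100, 100, 100]
||x||_2^2 = sum = 300.

300


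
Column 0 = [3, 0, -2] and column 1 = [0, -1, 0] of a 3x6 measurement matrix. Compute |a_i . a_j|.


Inner product: 3*0 + 0*-1 + -2*0
Products: [0, 0, 0]
Sum = 0.
|dot| = 0.

0


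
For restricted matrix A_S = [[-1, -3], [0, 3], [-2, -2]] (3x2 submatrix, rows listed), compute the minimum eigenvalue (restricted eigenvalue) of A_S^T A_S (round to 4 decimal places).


A_S^T A_S = [[5, 7], [7, 22]].
trace = 27.
det = 61.
disc = trace^2 - 4*det = 729 - 4*61 = 485.
sqrt(485) ≈ 22.022716.
lam_min = (27 - sqrt(485))/2 ≈ (27 - 22.022716)/2 = 2.488642 ≈ 2.4886.

2.4886


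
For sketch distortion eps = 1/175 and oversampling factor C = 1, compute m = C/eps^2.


1/eps = 175.
(1/eps)^2 = 30625.
m = 1*30625 = 30625.

30625


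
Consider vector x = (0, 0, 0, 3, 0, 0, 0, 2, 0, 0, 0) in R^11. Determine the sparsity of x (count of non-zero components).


Non-zero positions: [3, 7].
Sparsity = 2.

2


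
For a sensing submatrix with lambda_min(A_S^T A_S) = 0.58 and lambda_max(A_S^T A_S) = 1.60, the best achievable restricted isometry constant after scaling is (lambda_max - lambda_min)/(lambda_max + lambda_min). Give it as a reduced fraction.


lambda_max - lambda_min = 1.60 - 0.58 = 1.02.
lambda_max + lambda_min = 1.60 + 0.58 = 2.18.
delta = 1.02/2.18 = 102/218 = 51/109.

51/109


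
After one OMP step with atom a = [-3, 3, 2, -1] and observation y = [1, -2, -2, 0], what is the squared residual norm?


a^T a = 23.
a^T y = -13.
coeff = -13/23 = -13/23.
||r||^2 = 38/23.

38/23


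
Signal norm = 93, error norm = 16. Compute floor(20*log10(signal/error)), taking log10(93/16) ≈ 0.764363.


||x||/||e|| = 93/16.
log10(93/16) ≈ 0.764363.
20*log10(||x||/||e||) ≈ 20*0.764363 = 15.28726.
floor(15.28726) = 15.

15


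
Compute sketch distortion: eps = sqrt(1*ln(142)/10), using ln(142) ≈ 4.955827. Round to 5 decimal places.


ln(142) ≈ 4.955827.
1*ln(N)/m ≈ 1*4.955827/10 ≈ 0.4955827.
eps = sqrt(0.4955827) ≈ 0.7039763 ≈ 0.70398.

0.70398


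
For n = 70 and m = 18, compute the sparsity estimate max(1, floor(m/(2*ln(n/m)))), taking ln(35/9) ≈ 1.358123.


n/m = 70/18 = 35/9.
ln(n/m) ≈ 1.358123.
2*ln(n/m) ≈ 2.716246.
m/(2*ln(n/m)) ≈ 18/2.716246 ≈ 6.6268.
floor = 6.
k_max = max(1, 6) = 6.

6


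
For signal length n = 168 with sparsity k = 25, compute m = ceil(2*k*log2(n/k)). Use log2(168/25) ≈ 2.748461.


log2(n/k) = log2(168/25) ≈ 2.748461.
2*k*log2(n/k) ≈ 2*25*2.748461 = 137.42305.
m = ceil(137.42305) = 138.

138


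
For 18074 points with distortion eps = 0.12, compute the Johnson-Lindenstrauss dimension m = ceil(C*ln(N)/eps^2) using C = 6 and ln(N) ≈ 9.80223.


ln(18074) ≈ 9.80223.
eps^2 = 0.12^2 = 0.0144.
C*ln(N)/eps^2 ≈ 6*9.80223/0.0144 ≈ 4084.2625.
m = ceil(4084.2625) = 4085.

4085


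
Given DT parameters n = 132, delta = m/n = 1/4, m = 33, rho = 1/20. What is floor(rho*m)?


m = 1/4*132 = 33.
rho = 1/20.
rho*m = 1/20*33 = 1.65.
k = floor(1.65) = 1.

1


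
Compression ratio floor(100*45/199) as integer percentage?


100*m/n = 100*45/199 ≈ 22.6131.
floor = 22.

22


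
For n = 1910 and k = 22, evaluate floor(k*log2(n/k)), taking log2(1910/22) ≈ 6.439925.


log2(n/k) = log2(1910/22) ≈ 6.439925.
k*log2(n/k) ≈ 22*6.439925 = 141.67835.
floor(141.67835) = 141.

141


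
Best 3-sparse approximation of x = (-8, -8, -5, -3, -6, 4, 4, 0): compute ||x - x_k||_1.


Sorted |x_i| descending: [8, 8, 6, 5, 4, 4, 3, 0]
Keep top 3: [8, 8, 6]
Tail entries: [5, 4, 4, 3, 0]
L1 error = sum of tail = 16.

16


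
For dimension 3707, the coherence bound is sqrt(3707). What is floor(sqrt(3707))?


60^2 = 3600 <= 3707 < 3721 = 61^2, so 60 <= sqrt(3707) < 61.
floor(sqrt(3707)) = 60.

60


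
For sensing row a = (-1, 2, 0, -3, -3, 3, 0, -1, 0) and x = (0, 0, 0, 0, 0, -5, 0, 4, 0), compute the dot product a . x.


Non-zero terms: ['3*-5', '-1*4']
Products: [-15, -4]
y = sum = -19.

-19


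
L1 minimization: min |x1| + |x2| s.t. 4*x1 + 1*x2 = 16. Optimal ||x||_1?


Axis intercepts:
  x1 = 4, x2 = 0: L1 = 4
  x1 = 0, x2 = 16: L1 = 16
x* = (4, 0)
||x*||_1 = 4.

4


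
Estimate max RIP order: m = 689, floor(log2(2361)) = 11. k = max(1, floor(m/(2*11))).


floor(log2(2361)) = 11.
2*11 = 22.
m/(2*floor(log2(n))) = 689/22 ≈ 31.3182.
floor = 31.
k = max(1, 31) = 31.

31


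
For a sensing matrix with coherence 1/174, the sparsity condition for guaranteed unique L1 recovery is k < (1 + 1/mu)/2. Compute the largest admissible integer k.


1/mu = 174.
1 + 1/mu = 175.
(1 + 1/mu)/2 = 87.5 is not an integer, so k_max = floor(87.5) = 87.

87


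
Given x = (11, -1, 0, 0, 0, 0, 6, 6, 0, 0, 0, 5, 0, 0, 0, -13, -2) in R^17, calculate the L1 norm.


Non-zero entries: [(0, 11), (1, -1), (6, 6), (7, 6), (11, 5), (15, -13), (16, -2)]
Absolute values: [11, 1, 6, 6, 5, 13, 2]
||x||_1 = sum = 44.

44


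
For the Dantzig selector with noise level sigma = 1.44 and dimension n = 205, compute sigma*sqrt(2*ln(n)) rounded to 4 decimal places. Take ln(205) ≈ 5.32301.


ln(205) ≈ 5.32301.
2*ln(n) ≈ 10.64602.
sqrt(2*ln(n)) ≈ sqrt(10.64602) ≈ 3.262824.
threshold ≈ 1.44*3.262824 = 4.69846656 ≈ 4.6985.

4.6985


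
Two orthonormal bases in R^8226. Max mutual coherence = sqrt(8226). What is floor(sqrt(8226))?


90^2 = 8100 <= 8226 < 8281 = 91^2, so 90 <= sqrt(8226) < 91.
floor(sqrt(8226)) = 90.

90


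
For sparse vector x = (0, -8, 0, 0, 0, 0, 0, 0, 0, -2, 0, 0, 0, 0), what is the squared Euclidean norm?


Non-zero entries: [(1, -8), (9, -2)]
Squares: [64, 4]
||x||_2^2 = sum = 68.

68


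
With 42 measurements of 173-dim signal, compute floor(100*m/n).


100*m/n = 100*42/173 ≈ 24.2775.
floor = 24.

24


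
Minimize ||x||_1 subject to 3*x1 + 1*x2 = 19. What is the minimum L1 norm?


Axis intercepts:
  x1 = 19/3, x2 = 0: L1 = 19/3
  x1 = 0, x2 = 19: L1 = 19
x* = (19/3, 0)
||x*||_1 = 19/3.

19/3


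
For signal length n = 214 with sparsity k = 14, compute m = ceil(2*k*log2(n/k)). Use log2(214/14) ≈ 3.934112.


log2(n/k) = log2(214/14) ≈ 3.934112.
2*k*log2(n/k) ≈ 2*14*3.934112 = 110.155136.
m = ceil(110.155136) = 111.

111


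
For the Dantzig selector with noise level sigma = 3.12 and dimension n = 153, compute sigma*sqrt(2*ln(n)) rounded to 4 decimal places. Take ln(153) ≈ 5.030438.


ln(153) ≈ 5.030438.
2*ln(n) ≈ 10.060876.
sqrt(2*ln(n)) ≈ sqrt(10.060876) ≈ 3.171888.
threshold ≈ 3.12*3.171888 = 9.89629056 ≈ 9.8963.

9.8963


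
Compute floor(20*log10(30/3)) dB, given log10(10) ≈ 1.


||x||/||e|| = 30/3 = 10.
log10(10) ≈ 1.
20*log10(||x||/||e||) ≈ 20*1 = 20.
floor(20) = 20.

20


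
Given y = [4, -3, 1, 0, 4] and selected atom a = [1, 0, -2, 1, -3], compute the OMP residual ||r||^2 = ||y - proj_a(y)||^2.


a^T a = 15.
a^T y = -10.
coeff = -10/15 = -2/3.
||r||^2 = 106/3.

106/3


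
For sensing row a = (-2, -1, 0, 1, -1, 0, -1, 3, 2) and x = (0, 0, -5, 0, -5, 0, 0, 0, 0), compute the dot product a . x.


Non-zero terms: ['0*-5', '-1*-5']
Products: [0, 5]
y = sum = 5.

5


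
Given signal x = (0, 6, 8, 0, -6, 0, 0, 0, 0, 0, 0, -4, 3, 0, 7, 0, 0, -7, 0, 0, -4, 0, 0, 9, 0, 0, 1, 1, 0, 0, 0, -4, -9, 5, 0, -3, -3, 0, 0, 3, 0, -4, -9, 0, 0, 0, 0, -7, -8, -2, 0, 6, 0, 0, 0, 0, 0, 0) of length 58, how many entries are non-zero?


Non-zero positions: [1, 2, 4, 11, 12, 14, 17, 20, 23, 26, 27, 31, 32, 33, 35, 36, 39, 41, 42, 47, 48, 49, 51].
Sparsity = 23.

23


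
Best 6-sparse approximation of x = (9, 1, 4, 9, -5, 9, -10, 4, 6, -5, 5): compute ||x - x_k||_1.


Sorted |x_i| descending: [10, 9, 9, 9, 6, 5, 5, 5, 4, 4, 1]
Keep top 6: [10, 9, 9, 9, 6, 5]
Tail entries: [5, 5, 4, 4, 1]
L1 error = sum of tail = 19.

19


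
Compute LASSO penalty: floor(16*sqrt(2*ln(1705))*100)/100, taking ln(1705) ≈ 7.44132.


ln(1705) ≈ 7.44132.
2*ln(n) ≈ 14.88264.
sqrt(2*ln(n)) ≈ sqrt(14.88264) ≈ 3.857802.
lambda ≈ 16*3.857802 = 61.724832.
floor(lambda*100)/100 = 61.72.

61.72


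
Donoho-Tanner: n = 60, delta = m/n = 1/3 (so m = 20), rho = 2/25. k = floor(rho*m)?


m = 1/3*60 = 20.
rho = 2/25.
rho*m = 2/25*20 = 1.6.
k = floor(1.6) = 1.

1


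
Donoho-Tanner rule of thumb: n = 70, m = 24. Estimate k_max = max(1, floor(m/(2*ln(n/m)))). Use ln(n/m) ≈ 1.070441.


n/m = 70/24 = 35/12.
ln(n/m) ≈ 1.070441.
2*ln(n/m) ≈ 2.140882.
m/(2*ln(n/m)) ≈ 24/2.140882 ≈ 11.2103.
floor = 11.
k_max = max(1, 11) = 11.

11


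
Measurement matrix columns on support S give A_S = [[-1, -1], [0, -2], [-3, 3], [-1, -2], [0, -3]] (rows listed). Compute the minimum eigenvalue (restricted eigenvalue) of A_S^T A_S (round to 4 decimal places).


A_S^T A_S = [[11, -6], [-6, 27]].
trace = 38.
det = 261.
disc = trace^2 - 4*det = 1444 - 4*261 = 400.
sqrt(400) = 20.
lam_min = (38 - 20)/2 = 9 = 9.0000.

9.0000


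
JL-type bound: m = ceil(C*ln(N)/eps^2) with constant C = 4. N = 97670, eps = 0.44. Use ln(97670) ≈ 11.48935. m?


ln(97670) ≈ 11.48935.
eps^2 = 0.44^2 = 0.1936.
C*ln(N)/eps^2 ≈ 4*11.48935/0.1936 ≈ 237.3833.
m = ceil(237.3833) = 238.

238


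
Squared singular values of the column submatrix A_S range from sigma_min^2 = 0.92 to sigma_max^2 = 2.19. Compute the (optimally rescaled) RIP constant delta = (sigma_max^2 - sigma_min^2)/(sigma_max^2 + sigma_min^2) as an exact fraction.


lambda_max - lambda_min = 2.19 - 0.92 = 1.27.
lambda_max + lambda_min = 2.19 + 0.92 = 3.11.
delta = 1.27/3.11 = 127/311.

127/311


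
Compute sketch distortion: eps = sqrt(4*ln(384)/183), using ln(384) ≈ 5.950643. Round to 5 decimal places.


ln(384) ≈ 5.950643.
4*ln(N)/m ≈ 4*5.950643/183 ≈ 0.1300687.
eps = sqrt(0.1300687) ≈ 0.3606504 ≈ 0.36065.

0.36065


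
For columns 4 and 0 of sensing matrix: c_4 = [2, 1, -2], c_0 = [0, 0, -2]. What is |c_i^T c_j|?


Inner product: 2*0 + 1*0 + -2*-2
Products: [0, 0, 4]
Sum = 4.
|dot| = 4.

4


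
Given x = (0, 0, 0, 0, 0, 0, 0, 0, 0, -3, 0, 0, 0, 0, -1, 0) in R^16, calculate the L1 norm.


Non-zero entries: [(9, -3), (14, -1)]
Absolute values: [3, 1]
||x||_1 = sum = 4.

4


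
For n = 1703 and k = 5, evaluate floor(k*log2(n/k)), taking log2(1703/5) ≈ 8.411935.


log2(n/k) = log2(1703/5) ≈ 8.411935.
k*log2(n/k) ≈ 5*8.411935 = 42.059675.
floor(42.059675) = 42.

42


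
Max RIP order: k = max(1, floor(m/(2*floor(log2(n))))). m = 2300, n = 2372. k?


floor(log2(2372)) = 11.
2*11 = 22.
m/(2*floor(log2(n))) = 2300/22 ≈ 104.5455.
floor = 104.
k = max(1, 104) = 104.

104


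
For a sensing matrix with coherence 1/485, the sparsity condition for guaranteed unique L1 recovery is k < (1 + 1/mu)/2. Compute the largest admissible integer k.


1/mu = 485.
1 + 1/mu = 486.
(1 + 1/mu)/2 = 243 is an integer and the inequality is strict, so k_max = 243 - 1 = 242.

242


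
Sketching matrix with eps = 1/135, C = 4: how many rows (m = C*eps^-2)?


1/eps = 135.
(1/eps)^2 = 18225.
m = 4*18225 = 72900.

72900


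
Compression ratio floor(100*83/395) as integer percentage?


100*m/n = 100*83/395 ≈ 21.0127.
floor = 21.

21


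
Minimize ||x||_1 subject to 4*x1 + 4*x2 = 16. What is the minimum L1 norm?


Axis intercepts:
  x1 = 4, x2 = 0: L1 = 4
  x1 = 0, x2 = 4: L1 = 4
x* = (4, 0)
||x*||_1 = 4.

4


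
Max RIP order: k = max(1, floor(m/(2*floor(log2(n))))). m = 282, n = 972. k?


floor(log2(972)) = 9.
2*9 = 18.
m/(2*floor(log2(n))) = 282/18 ≈ 15.6667.
floor = 15.
k = max(1, 15) = 15.

15


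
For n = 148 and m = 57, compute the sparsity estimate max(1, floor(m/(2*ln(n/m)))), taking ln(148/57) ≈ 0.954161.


n/m = 148/57.
ln(n/m) ≈ 0.954161.
2*ln(n/m) ≈ 1.908322.
m/(2*ln(n/m)) ≈ 57/1.908322 ≈ 29.8692.
floor = 29.
k_max = max(1, 29) = 29.

29


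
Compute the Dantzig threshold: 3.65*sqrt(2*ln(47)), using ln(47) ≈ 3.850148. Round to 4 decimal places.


ln(47) ≈ 3.850148.
2*ln(n) ≈ 7.700296.
sqrt(2*ln(n)) ≈ sqrt(7.700296) ≈ 2.774941.
threshold ≈ 3.65*2.774941 = 10.12853465 ≈ 10.1285.

10.1285


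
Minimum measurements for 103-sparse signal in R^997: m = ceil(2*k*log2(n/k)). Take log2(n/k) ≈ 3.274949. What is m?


log2(n/k) = log2(997/103) ≈ 3.274949.
2*k*log2(n/k) ≈ 2*103*3.274949 = 674.639494.
m = ceil(674.639494) = 675.

675


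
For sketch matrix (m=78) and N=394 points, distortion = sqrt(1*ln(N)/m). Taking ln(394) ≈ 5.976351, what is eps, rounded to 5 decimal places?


ln(394) ≈ 5.976351.
1*ln(N)/m ≈ 1*5.976351/78 ≈ 0.07661988.
eps = sqrt(0.07661988) ≈ 0.276803 ≈ 0.27680.

0.27680


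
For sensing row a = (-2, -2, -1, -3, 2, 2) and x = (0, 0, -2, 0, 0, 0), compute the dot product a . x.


Non-zero terms: ['-1*-2']
Products: [2]
y = sum = 2.

2


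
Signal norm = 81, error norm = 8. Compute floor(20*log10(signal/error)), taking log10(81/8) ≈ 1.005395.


||x||/||e|| = 81/8.
log10(81/8) ≈ 1.005395.
20*log10(||x||/||e||) ≈ 20*1.005395 = 20.1079.
floor(20.1079) = 20.

20


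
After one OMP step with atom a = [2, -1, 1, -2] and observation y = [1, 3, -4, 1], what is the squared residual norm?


a^T a = 10.
a^T y = -7.
coeff = -7/10 = -7/10.
||r||^2 = 221/10.

221/10


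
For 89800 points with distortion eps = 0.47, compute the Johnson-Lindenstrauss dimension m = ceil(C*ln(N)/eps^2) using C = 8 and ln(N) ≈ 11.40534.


ln(89800) ≈ 11.40534.
eps^2 = 0.47^2 = 0.2209.
C*ln(N)/eps^2 ≈ 8*11.40534/0.2209 ≈ 413.0499.
m = ceil(413.0499) = 414.

414


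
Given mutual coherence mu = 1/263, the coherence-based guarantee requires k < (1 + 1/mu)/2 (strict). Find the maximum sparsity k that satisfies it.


1/mu = 263.
1 + 1/mu = 264.
(1 + 1/mu)/2 = 132 is an integer and the inequality is strict, so k_max = 132 - 1 = 131.

131


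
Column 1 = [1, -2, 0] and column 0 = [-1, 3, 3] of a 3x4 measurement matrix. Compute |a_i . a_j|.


Inner product: 1*-1 + -2*3 + 0*3
Products: [-1, -6, 0]
Sum = -7.
|dot| = 7.

7


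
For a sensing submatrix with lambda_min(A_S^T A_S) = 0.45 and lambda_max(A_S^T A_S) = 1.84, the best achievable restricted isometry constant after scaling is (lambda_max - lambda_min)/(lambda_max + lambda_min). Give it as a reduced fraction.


lambda_max - lambda_min = 1.84 - 0.45 = 1.39.
lambda_max + lambda_min = 1.84 + 0.45 = 2.29.
delta = 1.39/2.29 = 139/229.

139/229


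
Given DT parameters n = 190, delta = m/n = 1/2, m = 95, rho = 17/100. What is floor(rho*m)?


m = 1/2*190 = 95.
rho = 17/100.
rho*m = 17/100*95 = 16.15.
k = floor(16.15) = 16.

16


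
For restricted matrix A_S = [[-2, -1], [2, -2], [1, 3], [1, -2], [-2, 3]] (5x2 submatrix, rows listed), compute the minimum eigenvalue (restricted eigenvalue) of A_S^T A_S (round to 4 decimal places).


A_S^T A_S = [[14, -7], [-7, 27]].
trace = 41.
det = 329.
disc = trace^2 - 4*det = 1681 - 4*329 = 365.
sqrt(365) ≈ 19.104973.
lam_min = (41 - sqrt(365))/2 ≈ (41 - 19.104973)/2 = 10.9475135 ≈ 10.9475.

10.9475


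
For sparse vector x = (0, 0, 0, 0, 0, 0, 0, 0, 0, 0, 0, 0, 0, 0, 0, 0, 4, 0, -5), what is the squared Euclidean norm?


Non-zero entries: [(16, 4), (18, -5)]
Squares: [16, 25]
||x||_2^2 = sum = 41.

41


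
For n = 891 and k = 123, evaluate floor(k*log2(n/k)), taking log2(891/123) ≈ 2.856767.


log2(n/k) = log2(891/123) ≈ 2.856767.
k*log2(n/k) ≈ 123*2.856767 = 351.382341.
floor(351.382341) = 351.

351


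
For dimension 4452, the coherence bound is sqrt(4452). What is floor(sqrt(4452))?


66^2 = 4356 <= 4452 < 4489 = 67^2, so 66 <= sqrt(4452) < 67.
floor(sqrt(4452)) = 66.

66


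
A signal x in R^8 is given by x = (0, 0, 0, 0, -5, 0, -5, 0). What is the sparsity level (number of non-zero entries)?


Non-zero positions: [4, 6].
Sparsity = 2.

2


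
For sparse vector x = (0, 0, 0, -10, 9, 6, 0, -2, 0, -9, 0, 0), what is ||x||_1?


Non-zero entries: [(3, -10), (4, 9), (5, 6), (7, -2), (9, -9)]
Absolute values: [10, 9, 6, 2, 9]
||x||_1 = sum = 36.

36


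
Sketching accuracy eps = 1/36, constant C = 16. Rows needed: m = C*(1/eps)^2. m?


1/eps = 36.
(1/eps)^2 = 1296.
m = 16*1296 = 20736.

20736


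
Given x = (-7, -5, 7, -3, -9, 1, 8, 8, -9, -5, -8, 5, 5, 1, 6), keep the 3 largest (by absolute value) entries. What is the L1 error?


Sorted |x_i| descending: [9, 9, 8, 8, 8, 7, 7, 6, 5, 5, 5, 5, 3, 1, 1]
Keep top 3: [9, 9, 8]
Tail entries: [8, 8, 7, 7, 6, 5, 5, 5, 5, 3, 1, 1]
L1 error = sum of tail = 61.

61


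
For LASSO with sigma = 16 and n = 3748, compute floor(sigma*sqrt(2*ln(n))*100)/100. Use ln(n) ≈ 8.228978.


ln(3748) ≈ 8.228978.
2*ln(n) ≈ 16.457956.
sqrt(2*ln(n)) ≈ sqrt(16.457956) ≈ 4.056841.
lambda ≈ 16*4.056841 = 64.909456.
floor(lambda*100)/100 = 64.90.

64.90


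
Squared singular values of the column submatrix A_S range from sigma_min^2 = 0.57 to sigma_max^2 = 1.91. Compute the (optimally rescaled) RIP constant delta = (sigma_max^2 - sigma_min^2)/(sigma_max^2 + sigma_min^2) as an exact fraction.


lambda_max - lambda_min = 1.91 - 0.57 = 1.34.
lambda_max + lambda_min = 1.91 + 0.57 = 2.48.
delta = 1.34/2.48 = 134/248 = 67/124.

67/124


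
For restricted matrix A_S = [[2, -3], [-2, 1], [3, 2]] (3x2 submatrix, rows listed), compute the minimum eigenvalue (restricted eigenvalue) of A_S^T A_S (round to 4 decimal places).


A_S^T A_S = [[17, -2], [-2, 14]].
trace = 31.
det = 234.
disc = trace^2 - 4*det = 961 - 4*234 = 25.
sqrt(25) = 5.
lam_min = (31 - 5)/2 = 13 = 13.0000.

13.0000


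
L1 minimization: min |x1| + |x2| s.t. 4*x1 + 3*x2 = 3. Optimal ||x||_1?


Axis intercepts:
  x1 = 3/4, x2 = 0: L1 = 3/4
  x1 = 0, x2 = 1: L1 = 1
x* = (3/4, 0)
||x*||_1 = 3/4.

3/4


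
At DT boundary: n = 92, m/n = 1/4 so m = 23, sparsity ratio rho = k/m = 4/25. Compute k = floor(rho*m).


m = 1/4*92 = 23.
rho = 4/25.
rho*m = 4/25*23 = 3.68.
k = floor(3.68) = 3.

3


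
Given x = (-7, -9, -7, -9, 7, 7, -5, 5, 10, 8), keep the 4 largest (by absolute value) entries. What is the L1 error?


Sorted |x_i| descending: [10, 9, 9, 8, 7, 7, 7, 7, 5, 5]
Keep top 4: [10, 9, 9, 8]
Tail entries: [7, 7, 7, 7, 5, 5]
L1 error = sum of tail = 38.

38


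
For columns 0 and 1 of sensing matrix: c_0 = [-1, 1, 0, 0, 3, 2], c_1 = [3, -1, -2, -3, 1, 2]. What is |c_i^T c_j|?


Inner product: -1*3 + 1*-1 + 0*-2 + 0*-3 + 3*1 + 2*2
Products: [-3, -1, 0, 0, 3, 4]
Sum = 3.
|dot| = 3.

3


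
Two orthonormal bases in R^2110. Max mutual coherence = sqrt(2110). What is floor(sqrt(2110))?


45^2 = 2025 <= 2110 < 2116 = 46^2, so 45 <= sqrt(2110) < 46.
floor(sqrt(2110)) = 45.

45


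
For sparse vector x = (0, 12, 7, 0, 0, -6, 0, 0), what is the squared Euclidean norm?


Non-zero entries: [(1, 12), (2, 7), (5, -6)]
Squares: [144, 49, 36]
||x||_2^2 = sum = 229.

229


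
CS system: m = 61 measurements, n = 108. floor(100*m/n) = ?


100*m/n = 100*61/108 ≈ 56.4815.
floor = 56.

56


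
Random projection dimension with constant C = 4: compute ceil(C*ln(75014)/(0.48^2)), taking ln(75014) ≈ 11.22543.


ln(75014) ≈ 11.22543.
eps^2 = 0.48^2 = 0.2304.
C*ln(N)/eps^2 ≈ 4*11.22543/0.2304 ≈ 194.8859.
m = ceil(194.8859) = 195.

195


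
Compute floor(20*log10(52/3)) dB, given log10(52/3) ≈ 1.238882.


||x||/||e|| = 52/3.
log10(52/3) ≈ 1.238882.
20*log10(||x||/||e||) ≈ 20*1.238882 = 24.77764.
floor(24.77764) = 24.

24


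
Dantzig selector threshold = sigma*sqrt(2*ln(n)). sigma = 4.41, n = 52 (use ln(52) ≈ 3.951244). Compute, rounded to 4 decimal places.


ln(52) ≈ 3.951244.
2*ln(n) ≈ 7.902488.
sqrt(2*ln(n)) ≈ sqrt(7.902488) ≈ 2.811136.
threshold ≈ 4.41*2.811136 = 12.39710976 ≈ 12.3971.

12.3971


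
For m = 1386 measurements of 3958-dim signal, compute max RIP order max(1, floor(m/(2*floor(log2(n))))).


floor(log2(3958)) = 11.
2*11 = 22.
m/(2*floor(log2(n))) = 1386/22 ≈ 63.0.
floor = 63.
k = max(1, 63) = 63.

63


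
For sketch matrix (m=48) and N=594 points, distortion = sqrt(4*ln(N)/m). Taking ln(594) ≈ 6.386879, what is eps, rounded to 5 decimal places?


ln(594) ≈ 6.386879.
4*ln(N)/m ≈ 4*6.386879/48 ≈ 0.53223992.
eps = sqrt(0.53223992) ≈ 0.7295478 ≈ 0.72955.

0.72955


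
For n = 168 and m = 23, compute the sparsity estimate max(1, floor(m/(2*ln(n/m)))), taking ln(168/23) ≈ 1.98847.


n/m = 168/23.
ln(n/m) ≈ 1.98847.
2*ln(n/m) ≈ 3.97694.
m/(2*ln(n/m)) ≈ 23/3.97694 ≈ 5.7833.
floor = 5.
k_max = max(1, 5) = 5.

5


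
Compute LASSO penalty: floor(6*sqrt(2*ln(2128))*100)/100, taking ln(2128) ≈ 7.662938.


ln(2128) ≈ 7.662938.
2*ln(n) ≈ 15.325876.
sqrt(2*ln(n)) ≈ sqrt(15.325876) ≈ 3.914828.
lambda ≈ 6*3.914828 = 23.488968.
floor(lambda*100)/100 = 23.48.

23.48


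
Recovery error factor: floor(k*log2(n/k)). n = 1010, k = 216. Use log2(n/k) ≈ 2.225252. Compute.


log2(n/k) = log2(1010/216) ≈ 2.225252.
k*log2(n/k) ≈ 216*2.225252 = 480.654432.
floor(480.654432) = 480.

480


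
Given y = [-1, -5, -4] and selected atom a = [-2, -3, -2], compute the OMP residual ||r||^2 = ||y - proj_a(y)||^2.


a^T a = 17.
a^T y = 25.
coeff = 25/17 = 25/17.
||r||^2 = 89/17.

89/17


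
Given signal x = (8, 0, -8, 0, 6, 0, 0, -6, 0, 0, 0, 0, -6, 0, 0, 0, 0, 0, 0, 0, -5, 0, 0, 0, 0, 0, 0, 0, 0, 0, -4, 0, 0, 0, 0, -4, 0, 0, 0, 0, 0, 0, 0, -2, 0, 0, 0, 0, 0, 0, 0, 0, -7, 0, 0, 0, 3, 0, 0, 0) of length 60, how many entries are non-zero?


Non-zero positions: [0, 2, 4, 7, 12, 20, 30, 35, 43, 52, 56].
Sparsity = 11.

11


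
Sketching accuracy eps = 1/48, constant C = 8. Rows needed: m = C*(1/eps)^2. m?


1/eps = 48.
(1/eps)^2 = 2304.
m = 8*2304 = 18432.

18432


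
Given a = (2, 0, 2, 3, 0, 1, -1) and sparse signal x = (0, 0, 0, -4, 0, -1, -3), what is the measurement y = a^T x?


Non-zero terms: ['3*-4', '1*-1', '-1*-3']
Products: [-12, -1, 3]
y = sum = -10.

-10


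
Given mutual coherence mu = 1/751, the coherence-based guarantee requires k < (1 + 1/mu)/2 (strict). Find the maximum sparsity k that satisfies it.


1/mu = 751.
1 + 1/mu = 752.
(1 + 1/mu)/2 = 376 is an integer and the inequality is strict, so k_max = 376 - 1 = 375.

375


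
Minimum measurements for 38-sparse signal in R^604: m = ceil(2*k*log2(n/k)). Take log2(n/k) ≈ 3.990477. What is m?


log2(n/k) = log2(604/38) ≈ 3.990477.
2*k*log2(n/k) ≈ 2*38*3.990477 = 303.276252.
m = ceil(303.276252) = 304.

304


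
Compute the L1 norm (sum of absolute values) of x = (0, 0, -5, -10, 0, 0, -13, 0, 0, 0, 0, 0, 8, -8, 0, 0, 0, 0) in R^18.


Non-zero entries: [(2, -5), (3, -10), (6, -13), (12, 8), (13, -8)]
Absolute values: [5, 10, 13, 8, 8]
||x||_1 = sum = 44.

44


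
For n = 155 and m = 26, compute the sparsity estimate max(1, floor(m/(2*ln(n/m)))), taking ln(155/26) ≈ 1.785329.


n/m = 155/26.
ln(n/m) ≈ 1.785329.
2*ln(n/m) ≈ 3.570658.
m/(2*ln(n/m)) ≈ 26/3.570658 ≈ 7.2816.
floor = 7.
k_max = max(1, 7) = 7.

7


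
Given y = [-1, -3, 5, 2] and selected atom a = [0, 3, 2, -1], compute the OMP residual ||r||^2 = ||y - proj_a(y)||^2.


a^T a = 14.
a^T y = -1.
coeff = -1/14 = -1/14.
||r||^2 = 545/14.

545/14


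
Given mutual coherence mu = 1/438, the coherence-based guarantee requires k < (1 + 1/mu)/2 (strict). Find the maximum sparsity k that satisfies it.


1/mu = 438.
1 + 1/mu = 439.
(1 + 1/mu)/2 = 219.5 is not an integer, so k_max = floor(219.5) = 219.

219


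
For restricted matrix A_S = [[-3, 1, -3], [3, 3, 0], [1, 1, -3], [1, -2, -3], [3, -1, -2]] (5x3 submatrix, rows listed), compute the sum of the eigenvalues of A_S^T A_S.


Sum of eigenvalues of A_S^T A_S = trace(A_S^T A_S) = sum of squared column norms of A_S.
A_S^T A_S diagonal: [29, 16, 31].
trace = 29 + 16 + 31 = 76.

76


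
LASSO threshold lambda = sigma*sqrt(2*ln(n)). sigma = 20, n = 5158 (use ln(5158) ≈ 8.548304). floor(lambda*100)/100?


ln(5158) ≈ 8.548304.
2*ln(n) ≈ 17.096608.
sqrt(2*ln(n)) ≈ sqrt(17.096608) ≈ 4.134804.
lambda ≈ 20*4.134804 = 82.69608.
floor(lambda*100)/100 = 82.69.

82.69


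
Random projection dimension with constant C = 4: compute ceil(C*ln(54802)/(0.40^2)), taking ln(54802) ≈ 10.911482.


ln(54802) ≈ 10.911482.
eps^2 = 0.40^2 = 0.16.
C*ln(N)/eps^2 ≈ 4*10.911482/0.16 ≈ 272.7871.
m = ceil(272.7871) = 273.

273


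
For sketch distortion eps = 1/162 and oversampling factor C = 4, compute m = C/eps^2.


1/eps = 162.
(1/eps)^2 = 26244.
m = 4*26244 = 104976.

104976


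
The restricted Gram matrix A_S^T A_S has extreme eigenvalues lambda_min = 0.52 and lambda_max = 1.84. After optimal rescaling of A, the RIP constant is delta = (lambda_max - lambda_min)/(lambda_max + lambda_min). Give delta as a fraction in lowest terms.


lambda_max - lambda_min = 1.84 - 0.52 = 1.32.
lambda_max + lambda_min = 1.84 + 0.52 = 2.36.
delta = 1.32/2.36 = 132/236 = 33/59.

33/59


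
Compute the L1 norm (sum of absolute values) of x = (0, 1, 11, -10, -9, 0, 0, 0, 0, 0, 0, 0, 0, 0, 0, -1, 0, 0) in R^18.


Non-zero entries: [(1, 1), (2, 11), (3, -10), (4, -9), (15, -1)]
Absolute values: [1, 11, 10, 9, 1]
||x||_1 = sum = 32.

32


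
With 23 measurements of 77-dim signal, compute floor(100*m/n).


100*m/n = 100*23/77 ≈ 29.8701.
floor = 29.

29


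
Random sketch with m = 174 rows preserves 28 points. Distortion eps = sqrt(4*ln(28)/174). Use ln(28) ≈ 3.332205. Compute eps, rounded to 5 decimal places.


ln(28) ≈ 3.332205.
4*ln(N)/m ≈ 4*3.332205/174 ≈ 0.07660241.
eps = sqrt(0.07660241) ≈ 0.2767714 ≈ 0.27677.

0.27677


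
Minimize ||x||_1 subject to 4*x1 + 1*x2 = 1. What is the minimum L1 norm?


Axis intercepts:
  x1 = 1/4, x2 = 0: L1 = 1/4
  x1 = 0, x2 = 1: L1 = 1
x* = (1/4, 0)
||x*||_1 = 1/4.

1/4


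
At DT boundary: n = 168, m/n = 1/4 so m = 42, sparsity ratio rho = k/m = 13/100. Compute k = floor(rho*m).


m = 1/4*168 = 42.
rho = 13/100.
rho*m = 13/100*42 = 5.46.
k = floor(5.46) = 5.

5


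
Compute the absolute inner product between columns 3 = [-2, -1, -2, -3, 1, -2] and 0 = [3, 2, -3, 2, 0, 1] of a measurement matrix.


Inner product: -2*3 + -1*2 + -2*-3 + -3*2 + 1*0 + -2*1
Products: [-6, -2, 6, -6, 0, -2]
Sum = -10.
|dot| = 10.

10


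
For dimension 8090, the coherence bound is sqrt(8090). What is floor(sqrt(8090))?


89^2 = 7921 <= 8090 < 8100 = 90^2, so 89 <= sqrt(8090) < 90.
floor(sqrt(8090)) = 89.

89


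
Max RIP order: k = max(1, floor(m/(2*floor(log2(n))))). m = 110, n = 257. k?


floor(log2(257)) = 8.
2*8 = 16.
m/(2*floor(log2(n))) = 110/16 ≈ 6.875.
floor = 6.
k = max(1, 6) = 6.

6


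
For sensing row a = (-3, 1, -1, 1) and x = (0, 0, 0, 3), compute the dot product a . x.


Non-zero terms: ['1*3']
Products: [3]
y = sum = 3.

3


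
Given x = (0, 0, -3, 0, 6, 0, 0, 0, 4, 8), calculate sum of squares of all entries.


Non-zero entries: [(2, -3), (4, 6), (8, 4), (9, 8)]
Squares: [9, 36, 16, 64]
||x||_2^2 = sum = 125.

125


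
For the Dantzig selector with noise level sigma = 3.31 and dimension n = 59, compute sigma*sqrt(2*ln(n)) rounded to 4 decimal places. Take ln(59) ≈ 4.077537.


ln(59) ≈ 4.077537.
2*ln(n) ≈ 8.155074.
sqrt(2*ln(n)) ≈ sqrt(8.155074) ≈ 2.855709.
threshold ≈ 3.31*2.855709 = 9.45239679 ≈ 9.4524.

9.4524
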